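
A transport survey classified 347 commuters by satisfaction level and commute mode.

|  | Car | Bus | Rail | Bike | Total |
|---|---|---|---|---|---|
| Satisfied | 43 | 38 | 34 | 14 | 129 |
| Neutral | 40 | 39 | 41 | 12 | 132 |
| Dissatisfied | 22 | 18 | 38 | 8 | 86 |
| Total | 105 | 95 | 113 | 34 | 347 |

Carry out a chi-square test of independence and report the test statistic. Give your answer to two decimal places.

8.18

Grand total N = 347.
Expected counts (row total × column total / N):
  Satisfied, Car: 129×105/347 = 39.035
  Satisfied, Bus: 129×95/347 = 35.317
  Satisfied, Rail: 129×113/347 = 42.009
  Satisfied, Bike: 129×34/347 = 12.640
  Neutral, Car: 132×105/347 = 39.942
  Neutral, Bus: 132×95/347 = 36.138
  Neutral, Rail: 132×113/347 = 42.986
  Neutral, Bike: 132×34/347 = 12.934
  Dissatisfied, Car: 86×105/347 = 26.023
  Dissatisfied, Bus: 86×95/347 = 23.545
  Dissatisfied, Rail: 86×113/347 = 28.006
  Dissatisfied, Bike: 86×34/347 = 8.427
Contributions (O − E)²/E:
  (43 − 39.035)²/39.035 = 0.4027
  (38 − 35.317)²/35.317 = 0.2038
  (34 − 42.009)²/42.009 = 1.5269
  (14 − 12.640)²/12.640 = 0.1463
  (40 − 39.942)²/39.942 = 0.0001
  (39 − 36.138)²/36.138 = 0.2267
  (41 − 42.986)²/42.986 = 0.0918
  (12 − 12.934)²/12.934 = 0.0674
  (22 − 26.023)²/26.023 = 0.6219
  (18 − 23.545)²/23.545 = 1.3059
  (38 − 28.006)²/28.006 = 3.5664
  (8 − 8.427)²/8.427 = 0.0216
χ² = 0.4027 + 0.2038 + 1.5269 + 0.1463 + 0.0001 + 0.2267 + 0.0918 + 0.0674 + 0.6219 + 1.3059 + 3.5664 + 0.0216 = 8.18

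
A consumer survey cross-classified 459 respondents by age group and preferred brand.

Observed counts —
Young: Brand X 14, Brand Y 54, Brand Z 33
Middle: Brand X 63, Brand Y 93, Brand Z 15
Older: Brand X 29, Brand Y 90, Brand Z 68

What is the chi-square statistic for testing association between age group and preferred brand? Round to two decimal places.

Row totals: 101, 171, 187. Column totals: 106, 237, 116. Grand total N = 459.
Expected counts (row total × column total / N):
  Young, Brand X: 101×106/459 = 23.325
  Young, Brand Y: 101×237/459 = 52.150
  Young, Brand Z: 101×116/459 = 25.525
  Middle, Brand X: 171×106/459 = 39.490
  Middle, Brand Y: 171×237/459 = 88.294
  Middle, Brand Z: 171×116/459 = 43.216
  Older, Brand X: 187×106/459 = 43.185
  Older, Brand Y: 187×237/459 = 96.556
  Older, Brand Z: 187×116/459 = 47.259
Contributions (O − E)²/E:
  (14 − 23.325)²/23.325 = 3.7280
  (54 − 52.150)²/52.150 = 0.0656
  (33 − 25.525)²/25.525 = 2.1891
  (63 − 39.490)²/39.490 = 13.9965
  (93 − 88.294)²/88.294 = 0.2508
  (15 − 43.216)²/43.216 = 18.4224
  (29 − 43.185)²/43.185 = 4.6594
  (90 − 96.556)²/96.556 = 0.4451
  (68 − 47.259)²/47.259 = 9.1028
χ² = 3.7280 + 0.0656 + 2.1891 + 13.9965 + 0.2508 + 18.4224 + 4.6594 + 0.4451 + 9.1028 = 52.86

52.86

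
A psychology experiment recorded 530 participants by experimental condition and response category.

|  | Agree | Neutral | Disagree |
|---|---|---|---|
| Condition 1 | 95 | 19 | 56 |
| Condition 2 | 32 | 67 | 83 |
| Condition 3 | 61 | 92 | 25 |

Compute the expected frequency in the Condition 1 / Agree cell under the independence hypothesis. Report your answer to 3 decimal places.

Row total (Condition 1) = 170; column total (Agree) = 188; grand total N = 530.
Expected count = (row total × column total) / N = 170 × 188 / 530 = 60.302.

60.302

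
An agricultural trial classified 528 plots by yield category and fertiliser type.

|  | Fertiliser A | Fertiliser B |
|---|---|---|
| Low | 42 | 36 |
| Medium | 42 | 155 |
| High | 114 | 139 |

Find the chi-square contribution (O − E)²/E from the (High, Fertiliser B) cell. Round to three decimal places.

2.313

Row total (High) = 253; column total (Fertiliser B) = 330; N = 528.
Expected count E = 253 × 330 / 528 = 158.1250.
Contribution = (O − E)²/E = (139 − 158.1250)² / 158.1250 = 2.313.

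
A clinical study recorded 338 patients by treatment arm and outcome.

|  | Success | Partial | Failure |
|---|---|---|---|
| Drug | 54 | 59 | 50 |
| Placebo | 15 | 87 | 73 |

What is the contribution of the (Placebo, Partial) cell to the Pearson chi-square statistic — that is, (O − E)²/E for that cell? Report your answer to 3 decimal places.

1.722

Row total (Placebo) = 175; column total (Partial) = 146; N = 338.
Expected count E = 175 × 146 / 338 = 75.5917.
Contribution = (O − E)²/E = (87 − 75.5917)² / 75.5917 = 1.722.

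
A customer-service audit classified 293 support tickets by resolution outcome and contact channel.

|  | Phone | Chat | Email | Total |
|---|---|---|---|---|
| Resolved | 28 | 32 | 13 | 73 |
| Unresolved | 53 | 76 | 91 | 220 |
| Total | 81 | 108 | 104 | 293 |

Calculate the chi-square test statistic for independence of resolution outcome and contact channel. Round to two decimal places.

13.89

Grand total N = 293.
Expected counts (row total × column total / N):
  Resolved, Phone: 73×81/293 = 20.181
  Resolved, Chat: 73×108/293 = 26.908
  Resolved, Email: 73×104/293 = 25.911
  Unresolved, Phone: 220×81/293 = 60.819
  Unresolved, Chat: 220×108/293 = 81.092
  Unresolved, Email: 220×104/293 = 78.089
Contributions (O − E)²/E:
  (28 − 20.181)²/20.181 = 3.0294
  (32 − 26.908)²/26.908 = 0.9636
  (13 − 25.911)²/25.911 = 6.4333
  (53 − 60.819)²/60.819 = 1.0052
  (76 − 81.092)²/81.092 = 0.3197
  (91 − 78.089)²/78.089 = 2.1347
χ² = 3.0294 + 0.9636 + 6.4333 + 1.0052 + 0.3197 + 2.1347 = 13.89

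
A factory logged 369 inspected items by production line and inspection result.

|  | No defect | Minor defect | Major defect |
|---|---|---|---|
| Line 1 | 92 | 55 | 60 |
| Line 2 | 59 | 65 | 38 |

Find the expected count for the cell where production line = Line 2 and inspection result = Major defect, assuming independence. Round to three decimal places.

43.024

Row total (Line 2) = 162; column total (Major defect) = 98; grand total N = 369.
Expected count = (row total × column total) / N = 162 × 98 / 369 = 43.024.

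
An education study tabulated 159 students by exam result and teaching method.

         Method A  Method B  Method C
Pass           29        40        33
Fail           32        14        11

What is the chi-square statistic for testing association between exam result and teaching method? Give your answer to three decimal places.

Row totals: 102, 57. Column totals: 61, 54, 44. Grand total N = 159.
Expected counts (row total × column total / N):
  Pass, Method A: 102×61/159 = 39.132075
  Pass, Method B: 102×54/159 = 34.641509
  Pass, Method C: 102×44/159 = 28.226415
  Fail, Method A: 57×61/159 = 21.867925
  Fail, Method B: 57×54/159 = 19.358491
  Fail, Method C: 57×44/159 = 15.773585
Contributions (O − E)²/E:
  (29 − 39.132075)²/39.132075 = 2.6234
  (40 − 34.641509)²/34.641509 = 0.8289
  (33 − 28.226415)²/28.226415 = 0.8073
  (32 − 21.867925)²/21.867925 = 4.6945
  (14 − 19.358491)²/19.358491 = 1.4832
  (11 − 15.773585)²/15.773585 = 1.4446
χ² = 2.6234 + 0.8289 + 0.8073 + 4.6945 + 1.4832 + 1.4446 = 11.882

11.882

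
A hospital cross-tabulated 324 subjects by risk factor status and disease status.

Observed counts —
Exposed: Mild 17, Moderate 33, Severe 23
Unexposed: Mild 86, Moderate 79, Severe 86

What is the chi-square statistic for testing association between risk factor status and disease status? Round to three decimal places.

5.355

Row totals: 73, 251. Column totals: 103, 112, 109. Grand total N = 324.
Expected counts (row total × column total / N):
  Exposed, Mild: 73×103/324 = 23.2068
  Exposed, Moderate: 73×112/324 = 25.2346
  Exposed, Severe: 73×109/324 = 24.5586
  Unexposed, Mild: 251×103/324 = 79.7932
  Unexposed, Moderate: 251×112/324 = 86.7654
  Unexposed, Severe: 251×109/324 = 84.4414
Contributions (O − E)²/E:
  (17 − 23.2068)²/23.2068 = 1.6600
  (33 − 25.2346)²/25.2346 = 2.3896
  (23 − 24.5586)²/24.5586 = 0.0989
  (86 − 79.7932)²/79.7932 = 0.4828
  (79 − 86.7654)²/86.7654 = 0.6950
  (86 − 84.4414)²/84.4414 = 0.0288
χ² = 1.6600 + 2.3896 + 0.0989 + 0.4828 + 0.6950 + 0.0288 = 5.355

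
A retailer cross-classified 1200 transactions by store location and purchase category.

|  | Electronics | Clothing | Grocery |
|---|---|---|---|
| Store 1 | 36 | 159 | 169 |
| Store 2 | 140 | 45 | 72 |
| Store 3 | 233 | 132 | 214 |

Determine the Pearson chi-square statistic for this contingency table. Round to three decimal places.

Row totals: 364, 257, 579. Column totals: 409, 336, 455. Grand total N = 1200.
Expected counts (row total × column total / N):
  Store 1, Electronics: 364×409/1200 = 124.0633
  Store 1, Clothing: 364×336/1200 = 101.9200
  Store 1, Grocery: 364×455/1200 = 138.0167
  Store 2, Electronics: 257×409/1200 = 87.5942
  Store 2, Clothing: 257×336/1200 = 71.9600
  Store 2, Grocery: 257×455/1200 = 97.4458
  Store 3, Electronics: 579×409/1200 = 197.3425
  Store 3, Clothing: 579×336/1200 = 162.1200
  Store 3, Grocery: 579×455/1200 = 219.5375
Contributions (O − E)²/E:
  (36 − 124.0633)²/124.0633 = 62.5096
  (159 − 101.9200)²/101.9200 = 31.9675
  (169 − 138.0167)²/138.0167 = 6.9554
  (140 − 87.5942)²/87.5942 = 31.3533
  (45 − 71.9600)²/71.9600 = 10.1006
  (72 − 97.4458)²/97.4458 = 6.6446
  (233 − 197.3425)²/197.3425 = 6.4429
  (132 − 162.1200)²/162.1200 = 5.5959
  (214 − 219.5375)²/219.5375 = 0.1397
χ² = 62.5096 + 31.9675 + 6.9554 + 31.3533 + 10.1006 + 6.6446 + 6.4429 + 5.5959 + 0.1397 = 161.710

161.710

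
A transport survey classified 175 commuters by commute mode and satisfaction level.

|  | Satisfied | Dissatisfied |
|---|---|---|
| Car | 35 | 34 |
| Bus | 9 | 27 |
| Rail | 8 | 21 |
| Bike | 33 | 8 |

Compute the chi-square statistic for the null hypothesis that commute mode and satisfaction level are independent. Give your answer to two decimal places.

29.97

Row totals: 69, 36, 29, 41. Column totals: 85, 90. Grand total N = 175.
Expected counts (row total × column total / N):
  Car, Satisfied: 69×85/175 = 33.514
  Car, Dissatisfied: 69×90/175 = 35.486
  Bus, Satisfied: 36×85/175 = 17.486
  Bus, Dissatisfied: 36×90/175 = 18.514
  Rail, Satisfied: 29×85/175 = 14.086
  Rail, Dissatisfied: 29×90/175 = 14.914
  Bike, Satisfied: 41×85/175 = 19.914
  Bike, Dissatisfied: 41×90/175 = 21.086
Contributions (O − E)²/E:
  (35 − 33.514)²/33.514 = 0.0659
  (34 − 35.486)²/35.486 = 0.0622
  (9 − 17.486)²/17.486 = 4.1183
  (27 − 18.514)²/18.514 = 3.8896
  (8 − 14.086)²/14.086 = 2.6295
  (21 − 14.914)²/14.914 = 2.4835
  (33 − 19.914)²/19.914 = 8.5991
  (8 − 21.086)²/21.086 = 8.1212
χ² = 0.0659 + 0.0622 + 4.1183 + 3.8896 + 2.6295 + 2.4835 + 8.5991 + 8.1212 = 29.97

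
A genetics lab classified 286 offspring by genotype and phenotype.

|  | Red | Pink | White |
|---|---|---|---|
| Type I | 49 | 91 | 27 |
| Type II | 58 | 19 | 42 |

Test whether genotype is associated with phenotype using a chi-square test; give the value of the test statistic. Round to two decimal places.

Row totals: 167, 119. Column totals: 107, 110, 69. Grand total N = 286.
Expected counts (row total × column total / N):
  Type I, Red: 167×107/286 = 62.479
  Type I, Pink: 167×110/286 = 64.231
  Type I, White: 167×69/286 = 40.290
  Type II, Red: 119×107/286 = 44.521
  Type II, Pink: 119×110/286 = 45.769
  Type II, White: 119×69/286 = 28.710
Contributions (O − E)²/E:
  (49 − 62.479)²/62.479 = 2.9079
  (91 − 64.231)²/64.231 = 11.1563
  (27 − 40.290)²/40.290 = 4.3838
  (58 − 44.521)²/44.521 = 4.0808
  (19 − 45.769)²/45.769 = 15.6564
  (42 − 28.710)²/28.710 = 6.1520
χ² = 2.9079 + 11.1563 + 4.3838 + 4.0808 + 15.6564 + 6.1520 = 44.34

44.34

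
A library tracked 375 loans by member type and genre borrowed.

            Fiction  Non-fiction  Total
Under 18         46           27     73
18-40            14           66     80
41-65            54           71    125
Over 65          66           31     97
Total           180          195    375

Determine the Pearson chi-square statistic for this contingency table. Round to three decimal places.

Grand total N = 375.
Expected counts (row total × column total / N):
  Under 18, Fiction: 73×180/375 = 35.0400
  Under 18, Non-fiction: 73×195/375 = 37.9600
  18-40, Fiction: 80×180/375 = 38.4000
  18-40, Non-fiction: 80×195/375 = 41.6000
  41-65, Fiction: 125×180/375 = 60.0000
  41-65, Non-fiction: 125×195/375 = 65.0000
  Over 65, Fiction: 97×180/375 = 46.5600
  Over 65, Non-fiction: 97×195/375 = 50.4400
Contributions (O − E)²/E:
  (46 − 35.0400)²/35.0400 = 3.4281
  (27 − 37.9600)²/37.9600 = 3.1644
  (14 − 38.4000)²/38.4000 = 15.5042
  (66 − 41.6000)²/41.6000 = 14.3115
  (54 − 60.0000)²/60.0000 = 0.6000
  (71 − 65.0000)²/65.0000 = 0.5538
  (66 − 46.5600)²/46.5600 = 8.1167
  (31 − 50.4400)²/50.4400 = 7.4923
χ² = 3.4281 + 3.1644 + 15.5042 + 14.3115 + 0.6000 + 0.5538 + 8.1167 + 7.4923 = 53.171

53.171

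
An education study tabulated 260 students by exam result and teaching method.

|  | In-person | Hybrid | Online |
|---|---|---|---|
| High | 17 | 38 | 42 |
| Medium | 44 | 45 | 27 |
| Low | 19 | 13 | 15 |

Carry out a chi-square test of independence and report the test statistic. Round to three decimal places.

16.781

Row totals: 97, 116, 47. Column totals: 80, 96, 84. Grand total N = 260.
Expected counts (row total × column total / N):
  High, In-person: 97×80/260 = 29.8462
  High, Hybrid: 97×96/260 = 35.8154
  High, Online: 97×84/260 = 31.3385
  Medium, In-person: 116×80/260 = 35.6923
  Medium, Hybrid: 116×96/260 = 42.8308
  Medium, Online: 116×84/260 = 37.4769
  Low, In-person: 47×80/260 = 14.4615
  Low, Hybrid: 47×96/260 = 17.3538
  Low, Online: 47×84/260 = 15.1846
Contributions (O − E)²/E:
  (17 − 29.8462)²/29.8462 = 5.5292
  (38 − 35.8154)²/35.8154 = 0.1333
  (42 − 31.3385)²/31.3385 = 3.6271
  (44 − 35.6923)²/35.6923 = 1.9337
  (45 − 42.8308)²/42.8308 = 0.1099
  (27 − 37.4769)²/37.4769 = 2.9289
  (19 − 14.4615)²/14.4615 = 1.4243
  (13 − 17.3538)²/17.3538 = 1.0923
  (15 − 15.1846)²/15.1846 = 0.0022
χ² = 5.5292 + 0.1333 + 3.6271 + 1.9337 + 0.1099 + 2.9289 + 1.4243 + 1.0923 + 0.0022 = 16.781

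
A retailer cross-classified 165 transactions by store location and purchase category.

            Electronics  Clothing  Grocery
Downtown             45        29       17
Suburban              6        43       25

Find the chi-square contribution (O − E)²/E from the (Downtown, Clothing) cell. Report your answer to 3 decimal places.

2.888

Row total (Downtown) = 91; column total (Clothing) = 72; N = 165.
Expected count E = 91 × 72 / 165 = 39.7091.
Contribution = (O − E)²/E = (29 − 39.7091)² / 39.7091 = 2.888.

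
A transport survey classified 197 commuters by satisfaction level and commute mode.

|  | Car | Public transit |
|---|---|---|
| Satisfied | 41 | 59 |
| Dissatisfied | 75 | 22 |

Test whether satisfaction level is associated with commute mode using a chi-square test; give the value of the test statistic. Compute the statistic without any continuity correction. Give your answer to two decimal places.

26.83

Row totals: 100, 97. Column totals: 116, 81. Grand total N = 197.
Expected counts (row total × column total / N):
  Satisfied, Car: 100×116/197 = 58.883
  Satisfied, Public transit: 100×81/197 = 41.117
  Dissatisfied, Car: 97×116/197 = 57.117
  Dissatisfied, Public transit: 97×81/197 = 39.883
Contributions (O − E)²/E:
  (41 − 58.883)²/58.883 = 5.4311
  (59 − 41.117)²/41.117 = 7.7778
  (75 − 57.117)²/57.117 = 5.5991
  (22 − 39.883)²/39.883 = 8.0185
χ² = 5.4311 + 7.7778 + 5.5991 + 8.0185 = 26.83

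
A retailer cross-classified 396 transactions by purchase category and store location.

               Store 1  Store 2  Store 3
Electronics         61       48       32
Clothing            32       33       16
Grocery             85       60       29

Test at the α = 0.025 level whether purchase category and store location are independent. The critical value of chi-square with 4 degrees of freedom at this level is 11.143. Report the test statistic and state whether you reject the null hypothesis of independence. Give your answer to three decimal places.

Row totals: 141, 81, 174. Column totals: 178, 141, 77. Grand total N = 396.
Expected counts (row total × column total / N):
  Electronics, Store 1: 141×178/396 = 63.3788
  Electronics, Store 2: 141×141/396 = 50.2045
  Electronics, Store 3: 141×77/396 = 27.4167
  Clothing, Store 1: 81×178/396 = 36.4091
  Clothing, Store 2: 81×141/396 = 28.8409
  Clothing, Store 3: 81×77/396 = 15.7500
  Grocery, Store 1: 174×178/396 = 78.2121
  Grocery, Store 2: 174×141/396 = 61.9545
  Grocery, Store 3: 174×77/396 = 33.8333
Contributions (O − E)²/E:
  (61 − 63.3788)²/63.3788 = 0.0893
  (48 − 50.2045)²/50.2045 = 0.0968
  (32 − 27.4167)²/27.4167 = 0.7662
  (32 − 36.4091)²/36.4091 = 0.5339
  (33 − 28.8409)²/28.8409 = 0.5998
  (16 − 15.7500)²/15.7500 = 0.0040
  (85 − 78.2121)²/78.2121 = 0.5891
  (60 − 61.9545)²/61.9545 = 0.0617
  (29 − 33.8333)²/33.8333 = 0.6905
χ² = 0.0893 + 0.0968 + 0.7662 + 0.5339 + 0.5998 + 0.0040 + 0.5891 + 0.0617 + 0.6905 = 3.431
df = (3−1)(3−1) = 4. Since 3.431 < 11.143, fail to reject the null hypothesis of independence at α = 0.025.

3.431; fail to reject H₀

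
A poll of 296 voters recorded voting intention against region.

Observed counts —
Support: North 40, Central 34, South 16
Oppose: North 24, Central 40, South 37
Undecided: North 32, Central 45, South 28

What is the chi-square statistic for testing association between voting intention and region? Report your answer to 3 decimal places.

13.006

Row totals: 90, 101, 105. Column totals: 96, 119, 81. Grand total N = 296.
Expected counts (row total × column total / N):
  Support, North: 90×96/296 = 29.1892
  Support, Central: 90×119/296 = 36.1824
  Support, South: 90×81/296 = 24.6284
  Oppose, North: 101×96/296 = 32.7568
  Oppose, Central: 101×119/296 = 40.6047
  Oppose, South: 101×81/296 = 27.6385
  Undecided, North: 105×96/296 = 34.0541
  Undecided, Central: 105×119/296 = 42.2128
  Undecided, South: 105×81/296 = 28.7331
Contributions (O − E)²/E:
  (40 − 29.1892)²/29.1892 = 4.0040
  (34 − 36.1824)²/36.1824 = 0.1316
  (16 − 24.6284)²/24.6284 = 3.0229
  (24 − 32.7568)²/32.7568 = 2.3409
  (40 − 40.6047)²/40.6047 = 0.0090
  (37 − 27.6385)²/27.6385 = 3.1709
  (32 − 34.0541)²/34.0541 = 0.1239
  (45 − 42.2128)²/42.2128 = 0.1840
  (28 − 28.7331)²/28.7331 = 0.0187
χ² = 4.0040 + 0.1316 + 3.0229 + 2.3409 + 0.0090 + 3.1709 + 0.1239 + 0.1840 + 0.0187 = 13.006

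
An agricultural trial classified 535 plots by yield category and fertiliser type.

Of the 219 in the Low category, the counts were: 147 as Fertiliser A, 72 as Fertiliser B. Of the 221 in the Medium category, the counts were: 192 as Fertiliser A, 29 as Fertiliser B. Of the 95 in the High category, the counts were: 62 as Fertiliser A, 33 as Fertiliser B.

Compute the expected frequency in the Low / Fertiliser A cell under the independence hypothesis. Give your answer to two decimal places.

164.15

Row total (Low) = 219; column total (Fertiliser A) = 401; grand total N = 535.
Expected count = (row total × column total) / N = 219 × 401 / 535 = 164.15.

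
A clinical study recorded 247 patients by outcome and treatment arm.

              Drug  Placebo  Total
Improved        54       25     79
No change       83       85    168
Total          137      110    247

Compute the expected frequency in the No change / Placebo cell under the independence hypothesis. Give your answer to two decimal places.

Row total (No change) = 168; column total (Placebo) = 110; grand total N = 247.
Expected count = (row total × column total) / N = 168 × 110 / 247 = 74.82.

74.82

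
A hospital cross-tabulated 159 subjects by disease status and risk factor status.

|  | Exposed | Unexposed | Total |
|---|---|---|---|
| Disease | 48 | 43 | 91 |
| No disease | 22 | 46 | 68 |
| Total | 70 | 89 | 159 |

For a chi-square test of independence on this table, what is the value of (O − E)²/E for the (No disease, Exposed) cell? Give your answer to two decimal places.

Row total (No disease) = 68; column total (Exposed) = 70; N = 159.
Expected count E = 68 × 70 / 159 = 29.937.
Contribution = (O − E)²/E = (22 − 29.937)² / 29.937 = 2.10.

2.10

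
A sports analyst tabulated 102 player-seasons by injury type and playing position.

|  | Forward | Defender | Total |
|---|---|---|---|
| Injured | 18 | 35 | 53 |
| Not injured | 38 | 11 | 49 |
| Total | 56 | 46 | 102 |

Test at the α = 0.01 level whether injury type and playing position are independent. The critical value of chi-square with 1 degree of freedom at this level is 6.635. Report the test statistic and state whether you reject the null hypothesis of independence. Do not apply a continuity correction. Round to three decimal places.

Grand total N = 102.
Expected counts (row total × column total / N):
  Injured, Forward: 53×56/102 = 29.0980
  Injured, Defender: 53×46/102 = 23.9020
  Not injured, Forward: 49×56/102 = 26.9020
  Not injured, Defender: 49×46/102 = 22.0980
Contributions (O − E)²/E:
  (18 − 29.0980)²/29.0980 = 4.2328
  (35 − 23.9020)²/23.9020 = 5.1529
  (38 − 26.9020)²/26.9020 = 4.5783
  (11 − 22.0980)²/22.0980 = 5.5736
χ² = 4.2328 + 5.1529 + 4.5783 + 5.5736 = 19.538
df = (2−1)(2−1) = 1. Since 19.538 > 6.635, reject the null hypothesis of independence at α = 0.01.

19.538; reject H₀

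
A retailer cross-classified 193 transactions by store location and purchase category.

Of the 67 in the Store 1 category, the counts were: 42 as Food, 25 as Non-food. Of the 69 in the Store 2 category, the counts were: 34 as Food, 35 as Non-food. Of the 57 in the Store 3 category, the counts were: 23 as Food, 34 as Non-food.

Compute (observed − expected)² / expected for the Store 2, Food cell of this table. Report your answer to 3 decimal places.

0.055

Row total (Store 2) = 69; column total (Food) = 99; N = 193.
Expected count E = 69 × 99 / 193 = 35.3938.
Contribution = (O − E)²/E = (34 − 35.3938)² / 35.3938 = 0.055.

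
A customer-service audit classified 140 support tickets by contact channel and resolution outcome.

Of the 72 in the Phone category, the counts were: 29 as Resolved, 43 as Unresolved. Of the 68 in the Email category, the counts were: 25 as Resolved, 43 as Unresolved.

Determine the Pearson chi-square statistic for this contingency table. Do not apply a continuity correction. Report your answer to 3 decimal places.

Row totals: 72, 68. Column totals: 54, 86. Grand total N = 140.
Expected counts (row total × column total / N):
  Phone, Resolved: 72×54/140 = 27.7714
  Phone, Unresolved: 72×86/140 = 44.2286
  Email, Resolved: 68×54/140 = 26.2286
  Email, Unresolved: 68×86/140 = 41.7714
Contributions (O − E)²/E:
  (29 − 27.7714)²/27.7714 = 0.0544
  (43 − 44.2286)²/44.2286 = 0.0341
  (25 − 26.2286)²/26.2286 = 0.0576
  (43 − 41.7714)²/41.7714 = 0.0361
χ² = 0.0544 + 0.0341 + 0.0576 + 0.0361 = 0.182

0.182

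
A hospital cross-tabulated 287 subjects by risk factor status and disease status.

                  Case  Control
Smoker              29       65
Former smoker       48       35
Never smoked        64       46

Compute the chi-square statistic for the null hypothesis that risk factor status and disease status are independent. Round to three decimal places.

Row totals: 94, 83, 110. Column totals: 141, 146. Grand total N = 287.
Expected counts (row total × column total / N):
  Smoker, Case: 94×141/287 = 46.1812
  Smoker, Control: 94×146/287 = 47.8188
  Former smoker, Case: 83×141/287 = 40.7770
  Former smoker, Control: 83×146/287 = 42.2230
  Never smoked, Case: 110×141/287 = 54.0418
  Never smoked, Control: 110×146/287 = 55.9582
Contributions (O − E)²/E:
  (29 − 46.1812)²/46.1812 = 6.3921
  (65 − 47.8188)²/47.8188 = 6.1732
  (48 − 40.7770)²/40.7770 = 1.2794
  (35 − 42.2230)²/42.2230 = 1.2356
  (64 − 54.0418)²/54.0418 = 1.8350
  (46 − 55.9582)²/55.9582 = 1.7721
χ² = 6.3921 + 6.1732 + 1.2794 + 1.2356 + 1.8350 + 1.7721 = 18.687

18.687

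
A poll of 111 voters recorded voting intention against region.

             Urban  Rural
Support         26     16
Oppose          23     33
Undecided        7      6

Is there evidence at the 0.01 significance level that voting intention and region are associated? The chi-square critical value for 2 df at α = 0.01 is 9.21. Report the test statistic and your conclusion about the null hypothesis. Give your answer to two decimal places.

Row totals: 42, 56, 13. Column totals: 56, 55. Grand total N = 111.
Expected counts (row total × column total / N):
  Support, Urban: 42×56/111 = 21.189
  Support, Rural: 42×55/111 = 20.811
  Oppose, Urban: 56×56/111 = 28.252
  Oppose, Rural: 56×55/111 = 27.748
  Undecided, Urban: 13×56/111 = 6.559
  Undecided, Rural: 13×55/111 = 6.441
Contributions (O − E)²/E:
  (26 − 21.189)²/21.189 = 1.0923
  (16 − 20.811)²/20.811 = 1.1122
  (23 − 28.252)²/28.252 = 0.9763
  (33 − 27.748)²/27.748 = 0.9941
  (7 − 6.559)²/6.559 = 0.0297
  (6 − 6.441)²/6.441 = 0.0302
χ² = 1.0923 + 1.1122 + 0.9763 + 0.9941 + 0.0297 + 0.0302 = 4.23
df = (3−1)(2−1) = 2. Since 4.23 < 9.21, fail to reject the null hypothesis of independence at α = 0.01.

4.23; fail to reject H₀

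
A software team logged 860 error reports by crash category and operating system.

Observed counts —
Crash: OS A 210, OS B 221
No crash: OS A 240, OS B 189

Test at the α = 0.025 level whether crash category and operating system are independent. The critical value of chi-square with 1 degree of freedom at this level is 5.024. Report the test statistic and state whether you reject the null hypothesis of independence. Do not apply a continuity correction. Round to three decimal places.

Row totals: 431, 429. Column totals: 450, 410. Grand total N = 860.
Expected counts (row total × column total / N):
  Crash, OS A: 431×450/860 = 225.52326
  Crash, OS B: 431×410/860 = 205.47674
  No crash, OS A: 429×450/860 = 224.47674
  No crash, OS B: 429×410/860 = 204.52326
Contributions (O − E)²/E:
  (210 − 225.52326)²/225.52326 = 1.0685
  (221 − 205.47674)²/205.47674 = 1.1727
  (240 − 224.47674)²/224.47674 = 1.0735
  (189 − 204.52326)²/204.52326 = 1.1782
χ² = 1.0685 + 1.1727 + 1.0735 + 1.1782 = 4.493
df = (2−1)(2−1) = 1. Since 4.493 < 5.024, fail to reject the null hypothesis of independence at α = 0.025.

4.493; fail to reject H₀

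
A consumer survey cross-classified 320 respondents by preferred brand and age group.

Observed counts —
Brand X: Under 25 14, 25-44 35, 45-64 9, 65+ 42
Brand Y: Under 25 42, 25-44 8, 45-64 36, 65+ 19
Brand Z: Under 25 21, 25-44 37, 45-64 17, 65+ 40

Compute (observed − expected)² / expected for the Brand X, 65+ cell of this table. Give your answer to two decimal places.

3.45

Row total (Brand X) = 100; column total (65+) = 101; N = 320.
Expected count E = 100 × 101 / 320 = 31.5625.
Contribution = (O − E)²/E = (42 − 31.5625)² / 31.5625 = 3.45.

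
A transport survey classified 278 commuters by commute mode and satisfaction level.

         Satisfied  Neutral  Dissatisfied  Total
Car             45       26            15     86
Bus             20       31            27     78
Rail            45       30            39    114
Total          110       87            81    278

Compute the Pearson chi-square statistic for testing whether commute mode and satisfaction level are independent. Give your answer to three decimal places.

15.922

Grand total N = 278.
Expected counts (row total × column total / N):
  Car, Satisfied: 86×110/278 = 34.0288
  Car, Neutral: 86×87/278 = 26.9137
  Car, Dissatisfied: 86×81/278 = 25.0576
  Bus, Satisfied: 78×110/278 = 30.8633
  Bus, Neutral: 78×87/278 = 24.4101
  Bus, Dissatisfied: 78×81/278 = 22.7266
  Rail, Satisfied: 114×110/278 = 45.1079
  Rail, Neutral: 114×87/278 = 35.6763
  Rail, Dissatisfied: 114×81/278 = 33.2158
Contributions (O − E)²/E:
  (45 − 34.0288)²/34.0288 = 3.5372
  (26 − 26.9137)²/26.9137 = 0.0310
  (15 − 25.0576)²/25.0576 = 4.0369
  (20 − 30.8633)²/30.8633 = 3.8237
  (31 − 24.4101)²/24.4101 = 1.7790
  (27 − 22.7266)²/22.7266 = 0.8035
  (45 − 45.1079)²/45.1079 = 0.0003
  (30 − 35.6763)²/35.6763 = 0.9031
  (39 − 33.2158)²/33.2158 = 1.0073
χ² = 3.5372 + 0.0310 + 4.0369 + 3.8237 + 1.7790 + 0.8035 + 0.0003 + 0.9031 + 1.0073 = 15.922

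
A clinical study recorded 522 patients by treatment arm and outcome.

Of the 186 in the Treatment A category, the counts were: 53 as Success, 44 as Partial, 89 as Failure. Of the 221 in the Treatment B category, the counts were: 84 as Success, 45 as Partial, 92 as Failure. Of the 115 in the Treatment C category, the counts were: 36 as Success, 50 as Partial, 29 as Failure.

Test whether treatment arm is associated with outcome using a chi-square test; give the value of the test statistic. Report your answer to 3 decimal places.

Row totals: 186, 221, 115. Column totals: 173, 139, 210. Grand total N = 522.
Expected counts (row total × column total / N):
  Treatment A, Success: 186×173/522 = 61.6437
  Treatment A, Partial: 186×139/522 = 49.5287
  Treatment A, Failure: 186×210/522 = 74.8276
  Treatment B, Success: 221×173/522 = 73.2433
  Treatment B, Partial: 221×139/522 = 58.8487
  Treatment B, Failure: 221×210/522 = 88.9080
  Treatment C, Success: 115×173/522 = 38.1130
  Treatment C, Partial: 115×139/522 = 30.6226
  Treatment C, Failure: 115×210/522 = 46.2644
Contributions (O − E)²/E:
  (53 − 61.6437)²/61.6437 = 1.2120
  (44 − 49.5287)²/49.5287 = 0.6171
  (89 − 74.8276)²/74.8276 = 2.6843
  (84 − 73.2433)²/73.2433 = 1.5798
  (45 − 58.8487)²/58.8487 = 3.2590
  (92 − 88.9080)²/88.9080 = 0.1075
  (36 − 38.1130)²/38.1130 = 0.1171
  (50 − 30.6226)²/30.6226 = 12.2617
  (29 − 46.2644)²/46.2644 = 6.4425
χ² = 1.2120 + 0.6171 + 2.6843 + 1.5798 + 3.2590 + 0.1075 + 0.1171 + 12.2617 + 6.4425 = 28.281

28.281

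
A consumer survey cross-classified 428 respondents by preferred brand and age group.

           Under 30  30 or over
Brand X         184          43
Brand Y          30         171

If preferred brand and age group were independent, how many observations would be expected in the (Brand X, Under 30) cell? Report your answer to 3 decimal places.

Row total (Brand X) = 227; column total (Under 30) = 214; grand total N = 428.
Expected count = (row total × column total) / N = 227 × 214 / 428 = 113.500.

113.500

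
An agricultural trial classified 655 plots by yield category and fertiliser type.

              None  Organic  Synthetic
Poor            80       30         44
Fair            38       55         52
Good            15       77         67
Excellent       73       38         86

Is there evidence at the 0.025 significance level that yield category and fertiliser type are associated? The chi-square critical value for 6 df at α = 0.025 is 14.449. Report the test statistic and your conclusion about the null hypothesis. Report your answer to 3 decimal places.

88.055; reject H₀

Row totals: 154, 145, 159, 197. Column totals: 206, 200, 249. Grand total N = 655.
Expected counts (row total × column total / N):
  Poor, None: 154×206/655 = 48.43359
  Poor, Organic: 154×200/655 = 47.02290
  Poor, Synthetic: 154×249/655 = 58.54351
  Fair, None: 145×206/655 = 45.60305
  Fair, Organic: 145×200/655 = 44.27481
  Fair, Synthetic: 145×249/655 = 55.12214
  Good, None: 159×206/655 = 50.00611
  Good, Organic: 159×200/655 = 48.54962
  Good, Synthetic: 159×249/655 = 60.44427
  Excellent, None: 197×206/655 = 61.95725
  Excellent, Organic: 197×200/655 = 60.15267
  Excellent, Synthetic: 197×249/655 = 74.89008
Contributions (O − E)²/E:
  (80 − 48.43359)²/48.43359 = 20.5733
  (30 − 47.02290)²/47.02290 = 6.1625
  (44 − 58.54351)²/58.54351 = 3.6129
  (38 − 45.60305)²/45.60305 = 1.2676
  (55 − 44.27481)²/44.27481 = 2.5981
  (52 − 55.12214)²/55.12214 = 0.1768
  (15 − 50.00611)²/50.00611 = 24.5056
  (77 − 48.54962)²/48.54962 = 16.6721
  (67 − 60.44427)²/60.44427 = 0.7110
  (73 − 61.95725)²/61.95725 = 1.9682
  (38 − 60.15267)²/60.15267 = 8.1583
  (86 − 74.89008)²/74.89008 = 1.6482
χ² = 20.5733 + 6.1625 + 3.6129 + 1.2676 + 2.5981 + 0.1768 + 24.5056 + 16.6721 + 0.7110 + 1.9682 + 8.1583 + 1.6482 = 88.055
df = (4−1)(3−1) = 6. Since 88.055 > 14.449, reject the null hypothesis of independence at α = 0.025.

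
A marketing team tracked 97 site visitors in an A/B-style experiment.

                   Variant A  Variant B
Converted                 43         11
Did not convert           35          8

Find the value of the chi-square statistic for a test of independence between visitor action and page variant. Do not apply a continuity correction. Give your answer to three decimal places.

Row totals: 54, 43. Column totals: 78, 19. Grand total N = 97.
Expected counts (row total × column total / N):
  Converted, Variant A: 54×78/97 = 43.4227
  Converted, Variant B: 54×19/97 = 10.5773
  Did not convert, Variant A: 43×78/97 = 34.5773
  Did not convert, Variant B: 43×19/97 = 8.4227
Contributions (O − E)²/E:
  (43 − 43.4227)²/43.4227 = 0.0041
  (11 − 10.5773)²/10.5773 = 0.0169
  (35 − 34.5773)²/34.5773 = 0.0052
  (8 − 8.4227)²/8.4227 = 0.0212
χ² = 0.0041 + 0.0169 + 0.0052 + 0.0212 = 0.047

0.047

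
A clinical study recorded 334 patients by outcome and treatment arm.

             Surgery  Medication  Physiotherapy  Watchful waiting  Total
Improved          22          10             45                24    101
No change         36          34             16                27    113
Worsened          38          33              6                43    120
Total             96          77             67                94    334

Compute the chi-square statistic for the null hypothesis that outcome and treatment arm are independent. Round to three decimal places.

63.147

Grand total N = 334.
Expected counts (row total × column total / N):
  Improved, Surgery: 101×96/334 = 29.0299
  Improved, Medication: 101×77/334 = 23.2844
  Improved, Physiotherapy: 101×67/334 = 20.2605
  Improved, Watchful waiting: 101×94/334 = 28.4251
  No change, Surgery: 113×96/334 = 32.4790
  No change, Medication: 113×77/334 = 26.0509
  No change, Physiotherapy: 113×67/334 = 22.6677
  No change, Watchful waiting: 113×94/334 = 31.8024
  Worsened, Surgery: 120×96/334 = 34.4910
  Worsened, Medication: 120×77/334 = 27.6647
  Worsened, Physiotherapy: 120×67/334 = 24.0719
  Worsened, Watchful waiting: 120×94/334 = 33.7725
Contributions (O − E)²/E:
  (22 − 29.0299)²/29.0299 = 1.7024
  (10 − 23.2844)²/23.2844 = 7.5791
  (45 − 20.2605)²/20.2605 = 30.2087
  (24 − 28.4251)²/28.4251 = 0.6889
  (36 − 32.4790)²/32.4790 = 0.3817
  (34 − 26.0509)²/26.0509 = 2.4256
  (16 − 22.6677)²/22.6677 = 1.9613
  (27 − 31.8024)²/31.8024 = 0.7252
  (38 − 34.4910)²/34.4910 = 0.3570
  (33 − 27.6647)²/27.6647 = 1.0289
  (6 − 24.0719)²/24.0719 = 13.5674
  (43 − 33.7725)²/33.7725 = 2.5212
χ² = 1.7024 + 7.5791 + 30.2087 + 0.6889 + 0.3817 + 2.4256 + 1.9613 + 0.7252 + 0.3570 + 1.0289 + 13.5674 + 2.5212 = 63.147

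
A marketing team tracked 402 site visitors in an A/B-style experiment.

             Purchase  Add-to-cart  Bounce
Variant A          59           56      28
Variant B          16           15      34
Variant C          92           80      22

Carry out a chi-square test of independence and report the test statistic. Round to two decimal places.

Row totals: 143, 65, 194. Column totals: 167, 151, 84. Grand total N = 402.
Expected counts (row total × column total / N):
  Variant A, Purchase: 143×167/402 = 59.405
  Variant A, Add-to-cart: 143×151/402 = 53.714
  Variant A, Bounce: 143×84/402 = 29.881
  Variant B, Purchase: 65×167/402 = 27.002
  Variant B, Add-to-cart: 65×151/402 = 24.415
  Variant B, Bounce: 65×84/402 = 13.582
  Variant C, Purchase: 194×167/402 = 80.592
  Variant C, Add-to-cart: 194×151/402 = 72.871
  Variant C, Bounce: 194×84/402 = 40.537
Contributions (O − E)²/E:
  (59 − 59.405)²/59.405 = 0.0028
  (56 − 53.714)²/53.714 = 0.0973
  (28 − 29.881)²/29.881 = 0.1184
  (16 − 27.002)²/27.002 = 4.4828
  (15 − 24.415)²/24.415 = 3.6306
  (34 − 13.582)²/13.582 = 30.6946
  (92 − 80.592)²/80.592 = 1.6148
  (80 − 72.871)²/72.871 = 0.6974
  (22 − 40.537)²/40.537 = 8.4767
χ² = 0.0028 + 0.0973 + 0.1184 + 4.4828 + 3.6306 + 30.6946 + 1.6148 + 0.6974 + 8.4767 = 49.82

49.82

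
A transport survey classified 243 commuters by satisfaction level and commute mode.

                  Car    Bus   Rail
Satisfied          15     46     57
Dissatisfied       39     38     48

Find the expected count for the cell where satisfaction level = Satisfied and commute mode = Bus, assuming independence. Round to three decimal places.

40.790

Row total (Satisfied) = 118; column total (Bus) = 84; grand total N = 243.
Expected count = (row total × column total) / N = 118 × 84 / 243 = 40.790.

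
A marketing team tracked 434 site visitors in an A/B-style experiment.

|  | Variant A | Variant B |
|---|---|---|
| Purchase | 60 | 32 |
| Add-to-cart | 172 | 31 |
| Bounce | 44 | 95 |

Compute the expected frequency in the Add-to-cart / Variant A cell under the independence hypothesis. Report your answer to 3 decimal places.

129.097

Row total (Add-to-cart) = 203; column total (Variant A) = 276; grand total N = 434.
Expected count = (row total × column total) / N = 203 × 276 / 434 = 129.097.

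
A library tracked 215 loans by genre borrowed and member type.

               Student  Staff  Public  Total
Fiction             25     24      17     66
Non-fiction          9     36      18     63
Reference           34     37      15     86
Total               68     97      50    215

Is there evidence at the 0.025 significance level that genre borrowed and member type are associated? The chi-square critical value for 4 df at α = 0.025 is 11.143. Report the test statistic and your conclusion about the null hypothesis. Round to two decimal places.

Grand total N = 215.
Expected counts (row total × column total / N):
  Fiction, Student: 66×68/215 = 20.874
  Fiction, Staff: 66×97/215 = 29.777
  Fiction, Public: 66×50/215 = 15.349
  Non-fiction, Student: 63×68/215 = 19.926
  Non-fiction, Staff: 63×97/215 = 28.423
  Non-fiction, Public: 63×50/215 = 14.651
  Reference, Student: 86×68/215 = 27.200
  Reference, Staff: 86×97/215 = 38.800
  Reference, Public: 86×50/215 = 20.000
Contributions (O − E)²/E:
  (25 − 20.874)²/20.874 = 0.8156
  (24 − 29.777)²/29.777 = 1.1208
  (17 − 15.349)²/15.349 = 0.1776
  (9 − 19.926)²/19.926 = 5.9910
  (36 − 28.423)²/28.423 = 2.0199
  (18 − 14.651)²/14.651 = 0.7655
  (34 − 27.200)²/27.200 = 1.7000
  (37 − 38.800)²/38.800 = 0.0835
  (15 − 20.000)²/20.000 = 1.2500
χ² = 0.8156 + 1.1208 + 0.1776 + 5.9910 + 2.0199 + 0.7655 + 1.7000 + 0.0835 + 1.2500 = 13.92
df = (3−1)(3−1) = 4. Since 13.92 > 11.143, reject the null hypothesis of independence at α = 0.025.

13.92; reject H₀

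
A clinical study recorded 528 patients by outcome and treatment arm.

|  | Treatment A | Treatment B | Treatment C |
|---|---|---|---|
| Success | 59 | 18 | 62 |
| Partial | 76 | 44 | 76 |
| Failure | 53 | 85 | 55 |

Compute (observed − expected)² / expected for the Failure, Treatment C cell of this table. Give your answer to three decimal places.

3.426

Row total (Failure) = 193; column total (Treatment C) = 193; N = 528.
Expected count E = 193 × 193 / 528 = 70.5473.
Contribution = (O − E)²/E = (55 − 70.5473)² / 70.5473 = 3.426.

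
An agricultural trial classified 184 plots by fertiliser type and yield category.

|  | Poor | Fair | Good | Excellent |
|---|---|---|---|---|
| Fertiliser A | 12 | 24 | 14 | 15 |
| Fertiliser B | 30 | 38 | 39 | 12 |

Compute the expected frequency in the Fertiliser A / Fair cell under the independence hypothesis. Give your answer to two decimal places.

Row total (Fertiliser A) = 65; column total (Fair) = 62; grand total N = 184.
Expected count = (row total × column total) / N = 65 × 62 / 184 = 21.90.

21.90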